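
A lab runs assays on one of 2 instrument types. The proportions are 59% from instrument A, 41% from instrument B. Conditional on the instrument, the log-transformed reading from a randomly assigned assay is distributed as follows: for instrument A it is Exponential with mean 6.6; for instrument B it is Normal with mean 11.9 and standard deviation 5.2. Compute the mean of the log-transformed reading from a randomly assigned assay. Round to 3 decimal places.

8.773

Component means — A: 6.6; B: 11.9.
E[X] = 0.59·6.6 + 0.41·11.9 = 8.773.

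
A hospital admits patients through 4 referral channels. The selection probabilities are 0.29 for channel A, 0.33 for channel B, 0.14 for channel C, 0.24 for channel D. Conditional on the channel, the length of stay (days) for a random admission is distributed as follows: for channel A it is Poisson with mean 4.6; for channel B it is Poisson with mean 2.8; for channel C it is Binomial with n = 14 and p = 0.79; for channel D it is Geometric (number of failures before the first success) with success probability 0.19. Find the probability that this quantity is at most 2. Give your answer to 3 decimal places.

0.315

Conditional on each channel, P(X ≤ 2): A: 0.162639; B: 0.469454; C: 4.35169e-07; D: 0.468559.
By total probability, P(X ≤ 2) = 0.29·0.162639 + 0.33·0.469454 + 0.14·4.35169e-07 + 0.24·0.468559 = 0.314539.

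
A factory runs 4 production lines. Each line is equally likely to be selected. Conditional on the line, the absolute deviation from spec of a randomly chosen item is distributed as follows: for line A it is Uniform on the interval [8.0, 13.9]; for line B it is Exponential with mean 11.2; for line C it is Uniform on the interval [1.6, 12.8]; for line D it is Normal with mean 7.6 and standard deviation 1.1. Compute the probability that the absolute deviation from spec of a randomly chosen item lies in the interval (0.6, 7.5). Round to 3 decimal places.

0.357

Conditional on each line, P(0.6 < X < 7.5): A: 0; B: 0.435947; C: 0.526786; D: 0.463782.
By total probability, P(0.6 < X < 7.5) = 0.25·0 + 0.25·0.435947 + 0.25·0.526786 + 0.25·0.463782 = 0.356629.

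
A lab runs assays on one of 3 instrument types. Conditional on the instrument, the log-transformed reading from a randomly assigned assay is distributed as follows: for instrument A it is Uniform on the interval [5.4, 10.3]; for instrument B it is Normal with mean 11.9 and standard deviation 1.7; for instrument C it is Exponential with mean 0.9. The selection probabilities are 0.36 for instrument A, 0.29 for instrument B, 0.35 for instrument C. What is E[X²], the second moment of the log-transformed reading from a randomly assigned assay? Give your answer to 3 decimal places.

For each component E[X²] = Var + (mean)², giving A: 63.6233; B: 144.5; C: 1.62.
Overall E[X²] = 0.36·63.6233 + 0.29·144.5 + 0.35·1.62 = 65.3764.

65.376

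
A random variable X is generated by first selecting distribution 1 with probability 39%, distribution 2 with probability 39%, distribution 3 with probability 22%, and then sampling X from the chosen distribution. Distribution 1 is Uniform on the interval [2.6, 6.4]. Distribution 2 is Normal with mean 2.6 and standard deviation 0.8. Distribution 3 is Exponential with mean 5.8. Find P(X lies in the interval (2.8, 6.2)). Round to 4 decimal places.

0.5657

Conditional on each component, P(2.8 < X < 6.2): 1: 0.894737; 2: 0.40129; 3: 0.273715.
By total probability, P(2.8 < X < 6.2) = 0.39·0.894737 + 0.39·0.40129 + 0.22·0.273715 = 0.565668.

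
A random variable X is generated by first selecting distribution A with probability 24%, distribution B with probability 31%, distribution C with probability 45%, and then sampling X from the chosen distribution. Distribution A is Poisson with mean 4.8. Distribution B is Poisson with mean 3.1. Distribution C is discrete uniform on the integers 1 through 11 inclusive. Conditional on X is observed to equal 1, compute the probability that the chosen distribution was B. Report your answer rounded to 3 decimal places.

0.462

Likelihoods P(X=1 | ·): A: 0.0395028; B: 0.139653; C: 0.0909091.
Posterior ∝ prior × likelihood. Numerator for B: 0.31·0.139653 = 0.0432923.
Normalizing constant: 0.24·0.0395028 + 0.31·0.139653 + 0.45·0.0909091 = 0.093682.
P(B | observation) = 0.0432923 / 0.093682 = 0.462119.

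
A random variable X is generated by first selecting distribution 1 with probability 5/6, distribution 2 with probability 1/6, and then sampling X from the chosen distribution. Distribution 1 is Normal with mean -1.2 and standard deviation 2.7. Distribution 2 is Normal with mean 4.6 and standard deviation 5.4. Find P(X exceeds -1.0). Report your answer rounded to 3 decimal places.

0.534

Conditional on each component, P(X > -1.0): 1: 0.470476; 2: 0.850141.
By total probability, P(X > -1.0) = 0.833333·0.470476 + 0.166667·0.850141 = 0.533753.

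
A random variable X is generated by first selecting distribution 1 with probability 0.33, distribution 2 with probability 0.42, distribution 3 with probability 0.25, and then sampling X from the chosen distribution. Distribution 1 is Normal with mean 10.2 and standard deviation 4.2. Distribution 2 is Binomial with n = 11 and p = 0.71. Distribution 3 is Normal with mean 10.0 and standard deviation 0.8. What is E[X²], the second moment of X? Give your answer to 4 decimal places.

91.8840

For each component E[X²] = Var + (mean)², giving 1: 121.68; 2: 63.261; 3: 100.64.
Overall E[X²] = 0.33·121.68 + 0.42·63.261 + 0.25·100.64 = 91.884.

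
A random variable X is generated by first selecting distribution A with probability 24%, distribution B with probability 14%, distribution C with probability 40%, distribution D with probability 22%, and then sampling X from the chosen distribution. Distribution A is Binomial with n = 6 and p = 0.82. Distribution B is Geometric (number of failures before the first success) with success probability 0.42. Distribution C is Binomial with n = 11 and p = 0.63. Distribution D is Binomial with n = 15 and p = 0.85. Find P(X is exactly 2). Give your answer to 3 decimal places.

0.023

Conditional on each component, P(X = 2): A: 0.0105879; B: 0.141288; C: 0.002837; D: 1.47643e-09.
By total probability, P(X = 2) = 0.24·0.0105879 + 0.14·0.141288 + 0.4·0.002837 + 0.22·1.47643e-09 = 0.0234562.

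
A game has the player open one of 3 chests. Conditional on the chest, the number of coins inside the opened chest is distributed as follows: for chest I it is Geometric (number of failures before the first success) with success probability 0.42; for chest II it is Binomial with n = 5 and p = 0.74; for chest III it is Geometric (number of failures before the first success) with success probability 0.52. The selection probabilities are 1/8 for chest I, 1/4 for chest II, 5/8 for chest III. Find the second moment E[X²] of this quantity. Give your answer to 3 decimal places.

5.954

For each component E[X²] = Var + (mean)², giving I: 5.19501; II: 14.652; III: 2.62722.
Overall E[X²] = 0.125·5.19501 + 0.25·14.652 + 0.625·2.62722 = 5.95439.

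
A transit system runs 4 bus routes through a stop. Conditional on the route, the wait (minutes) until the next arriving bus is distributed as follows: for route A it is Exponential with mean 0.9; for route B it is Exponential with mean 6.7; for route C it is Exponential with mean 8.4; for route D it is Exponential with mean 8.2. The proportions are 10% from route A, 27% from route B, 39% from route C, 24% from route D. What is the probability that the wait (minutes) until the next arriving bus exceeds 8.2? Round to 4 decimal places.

0.3146

Conditional on each route, P(X > 8.2): A: 0.000110432; B: 0.294087; C: 0.376744; D: 0.367879.
By total probability, P(X > 8.2) = 0.1·0.000110432 + 0.27·0.294087 + 0.39·0.376744 + 0.24·0.367879 = 0.314636.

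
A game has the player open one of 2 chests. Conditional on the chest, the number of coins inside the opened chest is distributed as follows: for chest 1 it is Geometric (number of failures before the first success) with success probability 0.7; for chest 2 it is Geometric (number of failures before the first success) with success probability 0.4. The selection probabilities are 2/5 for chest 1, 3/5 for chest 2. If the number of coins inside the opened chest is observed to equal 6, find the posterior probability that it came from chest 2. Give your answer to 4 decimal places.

Likelihoods P(X=6 | ·): 1: 0.0005103; 2: 0.0186624.
Posterior ∝ prior × likelihood. Numerator for 2: 0.6·0.0186624 = 0.0111974.
Normalizing constant: 0.4·0.0005103 + 0.6·0.0186624 = 0.0114016.
P(2 | observation) = 0.0111974 / 0.0114016 = 0.982097.

0.9821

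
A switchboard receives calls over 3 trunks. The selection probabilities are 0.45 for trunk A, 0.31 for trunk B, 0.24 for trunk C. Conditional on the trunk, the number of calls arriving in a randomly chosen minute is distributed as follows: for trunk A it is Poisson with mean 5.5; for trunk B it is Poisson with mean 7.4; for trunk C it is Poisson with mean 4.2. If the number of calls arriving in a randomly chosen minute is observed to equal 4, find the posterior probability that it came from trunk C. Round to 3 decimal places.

0.332

Likelihoods P(X=4 | ·): A: 0.155819; B: 0.0763724; C: 0.194424.
Posterior ∝ prior × likelihood. Numerator for C: 0.24·0.194424 = 0.0466617.
Normalizing constant: 0.45·0.155819 + 0.31·0.0763724 + 0.24·0.194424 = 0.140456.
P(C | observation) = 0.0466617 / 0.140456 = 0.332217.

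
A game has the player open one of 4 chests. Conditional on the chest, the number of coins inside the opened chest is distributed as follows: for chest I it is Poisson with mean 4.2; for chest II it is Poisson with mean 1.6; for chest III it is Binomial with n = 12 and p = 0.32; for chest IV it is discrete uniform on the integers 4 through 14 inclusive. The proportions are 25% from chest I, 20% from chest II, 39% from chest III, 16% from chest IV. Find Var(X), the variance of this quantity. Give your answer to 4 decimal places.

Per component, I: μ=4.2, E[X²]=21.84; II: μ=1.6, E[X²]=4.16; III: μ=3.84, E[X²]=17.3568; IV: μ=9, E[X²]=91.
E[X] = 0.25·4.2 + 0.2·1.6 + 0.39·3.84 + 0.16·9 = 4.3076.
E[X²] = 0.25·21.84 + 0.2·4.16 + 0.39·17.3568 + 0.16·91 = 27.6212.
Var(X) = E[X²] − (E[X])² = 27.6212 − 18.5554 = 9.06573.

9.0657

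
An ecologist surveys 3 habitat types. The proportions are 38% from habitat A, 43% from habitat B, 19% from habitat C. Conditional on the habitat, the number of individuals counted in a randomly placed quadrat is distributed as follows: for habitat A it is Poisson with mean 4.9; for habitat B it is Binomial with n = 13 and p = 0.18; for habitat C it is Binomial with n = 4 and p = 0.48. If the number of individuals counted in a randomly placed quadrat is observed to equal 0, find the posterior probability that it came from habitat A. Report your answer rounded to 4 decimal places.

0.0574

Likelihoods P(X=0 | ·): A: 0.00744658; B: 0.0757844; C: 0.0731162.
Posterior ∝ prior × likelihood. Numerator for A: 0.38·0.00744658 = 0.0028297.
Normalizing constant: 0.38·0.00744658 + 0.43·0.0757844 + 0.19·0.0731162 = 0.0493091.
P(A | observation) = 0.0028297 / 0.0493091 = 0.057387.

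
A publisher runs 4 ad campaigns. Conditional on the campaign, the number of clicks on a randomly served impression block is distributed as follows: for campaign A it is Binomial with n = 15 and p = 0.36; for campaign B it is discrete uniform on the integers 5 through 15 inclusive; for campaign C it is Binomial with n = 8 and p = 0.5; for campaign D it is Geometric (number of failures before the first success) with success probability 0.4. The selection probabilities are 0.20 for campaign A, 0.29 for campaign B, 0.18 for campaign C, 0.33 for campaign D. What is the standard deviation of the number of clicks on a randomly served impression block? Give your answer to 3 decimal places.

Per component, A: μ=5.4, E[X²]=32.616; B: μ=10, E[X²]=110; C: μ=4, E[X²]=18; D: μ=1.5, E[X²]=6.
E[X] = 0.2·5.4 + 0.29·10 + 0.18·4 + 0.33·1.5 = 5.195.
E[X²] = 0.2·32.616 + 0.29·110 + 0.18·18 + 0.33·6 = 43.6432.
Var(X) = E[X²] − (E[X])² = 43.6432 − 26.988 = 16.6552.
SD(X) = √16.6552 = 4.08108.

4.081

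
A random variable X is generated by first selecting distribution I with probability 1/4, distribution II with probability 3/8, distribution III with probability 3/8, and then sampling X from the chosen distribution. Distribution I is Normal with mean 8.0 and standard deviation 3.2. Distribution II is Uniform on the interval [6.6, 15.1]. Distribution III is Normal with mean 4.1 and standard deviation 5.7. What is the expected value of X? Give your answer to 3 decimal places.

Component means — I: 8; II: 10.85; III: 4.1.
E[X] = 0.25·8 + 0.375·10.85 + 0.375·4.1 = 7.60625.

7.606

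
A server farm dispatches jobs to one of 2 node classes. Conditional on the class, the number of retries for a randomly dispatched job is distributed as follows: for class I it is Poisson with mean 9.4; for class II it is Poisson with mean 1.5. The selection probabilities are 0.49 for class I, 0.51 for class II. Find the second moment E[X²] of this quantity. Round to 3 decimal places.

For each component E[X²] = Var + (mean)², giving I: 97.76; II: 3.75.
Overall E[X²] = 0.49·97.76 + 0.51·3.75 = 49.8149.

49.815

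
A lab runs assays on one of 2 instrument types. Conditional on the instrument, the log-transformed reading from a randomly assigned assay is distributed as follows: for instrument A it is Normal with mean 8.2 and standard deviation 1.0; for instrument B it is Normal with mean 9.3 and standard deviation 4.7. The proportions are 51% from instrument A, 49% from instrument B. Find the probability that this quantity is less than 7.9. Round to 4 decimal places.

Conditional on each instrument, P(X < 7.9): A: 0.382089; B: 0.3829.
By total probability, P(X < 7.9) = 0.51·0.382089 + 0.49·0.3829 = 0.382486.

0.3825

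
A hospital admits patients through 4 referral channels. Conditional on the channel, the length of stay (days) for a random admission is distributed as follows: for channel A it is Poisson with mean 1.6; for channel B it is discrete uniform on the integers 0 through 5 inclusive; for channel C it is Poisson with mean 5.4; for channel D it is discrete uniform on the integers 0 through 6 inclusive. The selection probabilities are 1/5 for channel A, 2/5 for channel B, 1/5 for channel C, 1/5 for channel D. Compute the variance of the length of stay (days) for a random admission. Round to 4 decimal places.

Per component, A: μ=1.6, E[X²]=4.16; B: μ=2.5, E[X²]=9.16667; C: μ=5.4, E[X²]=34.56; D: μ=3, E[X²]=13.
E[X] = 0.2·1.6 + 0.4·2.5 + 0.2·5.4 + 0.2·3 = 3.
E[X²] = 0.2·4.16 + 0.4·9.16667 + 0.2·34.56 + 0.2·13 = 14.0107.
Var(X) = E[X²] − (E[X])² = 14.0107 − 9 = 5.01067.

5.0107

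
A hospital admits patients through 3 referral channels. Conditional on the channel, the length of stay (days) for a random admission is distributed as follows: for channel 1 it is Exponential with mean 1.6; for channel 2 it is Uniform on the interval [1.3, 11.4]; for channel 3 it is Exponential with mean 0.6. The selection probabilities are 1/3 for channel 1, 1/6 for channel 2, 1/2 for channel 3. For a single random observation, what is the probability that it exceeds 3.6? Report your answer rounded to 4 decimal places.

0.1651

Conditional on each channel, P(X > 3.6): 1: 0.105399; 2: 0.772277; 3: 0.00247875.
By total probability, P(X > 3.6) = 0.333333·0.105399 + 0.166667·0.772277 + 0.5·0.00247875 = 0.165085.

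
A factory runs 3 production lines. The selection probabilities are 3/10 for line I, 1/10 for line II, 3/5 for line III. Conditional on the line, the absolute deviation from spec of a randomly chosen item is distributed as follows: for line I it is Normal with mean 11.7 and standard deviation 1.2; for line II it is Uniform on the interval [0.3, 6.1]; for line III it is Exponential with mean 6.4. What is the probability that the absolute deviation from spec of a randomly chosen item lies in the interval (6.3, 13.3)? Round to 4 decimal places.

Conditional on each line, P(6.3 < X < 13.3): I: 0.908785; II: 0; III: 0.248508.
By total probability, P(6.3 < X < 13.3) = 0.3·0.908785 + 0.1·0 + 0.6·0.248508 = 0.42174.

0.4217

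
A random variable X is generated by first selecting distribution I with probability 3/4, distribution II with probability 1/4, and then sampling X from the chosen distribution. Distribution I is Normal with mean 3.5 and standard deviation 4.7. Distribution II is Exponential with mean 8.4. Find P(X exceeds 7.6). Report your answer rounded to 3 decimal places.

0.245

Conditional on each component, P(X > 7.6): I: 0.191511; II: 0.404638.
By total probability, P(X > 7.6) = 0.75·0.191511 + 0.25·0.404638 = 0.244793.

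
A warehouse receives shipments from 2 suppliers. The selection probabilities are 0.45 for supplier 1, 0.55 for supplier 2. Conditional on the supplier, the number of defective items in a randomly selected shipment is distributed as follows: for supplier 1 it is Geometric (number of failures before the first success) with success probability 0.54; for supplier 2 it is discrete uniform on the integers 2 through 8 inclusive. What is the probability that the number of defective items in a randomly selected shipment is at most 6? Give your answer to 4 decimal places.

Conditional on each supplier, P(X ≤ 6): 1: 0.995642; 2: 0.714286.
By total probability, P(X ≤ 6) = 0.45·0.995642 + 0.55·0.714286 = 0.840896.

0.8409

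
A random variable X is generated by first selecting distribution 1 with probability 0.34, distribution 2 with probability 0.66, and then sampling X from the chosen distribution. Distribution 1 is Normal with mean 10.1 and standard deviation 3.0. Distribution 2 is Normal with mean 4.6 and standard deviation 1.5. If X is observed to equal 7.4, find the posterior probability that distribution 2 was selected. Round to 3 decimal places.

0.505

Likelihoods f(7.4 | ·): 1: 0.0886951; 2: 0.0465781.
Posterior ∝ prior × likelihood. Numerator for 2: 0.66·0.0465781 = 0.0307415.
Normalizing constant: 0.34·0.0886951 + 0.66·0.0465781 = 0.0608978.
P(2 | observation) = 0.0307415 / 0.0608978 = 0.504805.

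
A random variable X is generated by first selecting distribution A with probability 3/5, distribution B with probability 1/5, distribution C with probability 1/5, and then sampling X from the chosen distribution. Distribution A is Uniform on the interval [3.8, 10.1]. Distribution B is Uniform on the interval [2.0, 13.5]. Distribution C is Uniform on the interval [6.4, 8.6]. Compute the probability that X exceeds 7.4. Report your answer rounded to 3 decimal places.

Conditional on each component, P(X > 7.4): A: 0.428571; B: 0.530435; C: 0.545455.
By total probability, P(X > 7.4) = 0.6·0.428571 + 0.2·0.530435 + 0.2·0.545455 = 0.472321.

0.472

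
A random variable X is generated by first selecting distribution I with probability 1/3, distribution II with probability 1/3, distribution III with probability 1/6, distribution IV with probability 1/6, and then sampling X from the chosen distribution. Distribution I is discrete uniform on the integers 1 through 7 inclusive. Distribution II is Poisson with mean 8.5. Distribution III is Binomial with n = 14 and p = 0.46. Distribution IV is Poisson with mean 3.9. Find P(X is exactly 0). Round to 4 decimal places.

Conditional on each component, P(X = 0): I: 0; II: 0.000203468; III: 0.000179272; IV: 0.0202419.
By total probability, P(X = 0) = 0.333333·0 + 0.333333·0.000203468 + 0.166667·0.000179272 + 0.166667·0.0202419 = 0.00347135.

0.0035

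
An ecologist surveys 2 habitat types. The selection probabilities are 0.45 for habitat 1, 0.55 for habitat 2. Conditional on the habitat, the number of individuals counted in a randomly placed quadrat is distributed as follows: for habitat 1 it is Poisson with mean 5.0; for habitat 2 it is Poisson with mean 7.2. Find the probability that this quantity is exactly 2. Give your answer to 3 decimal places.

0.049

Conditional on each habitat, P(X = 2): 1: 0.0842243; 2: 0.0193515.
By total probability, P(X = 2) = 0.45·0.0842243 + 0.55·0.0193515 = 0.0485443.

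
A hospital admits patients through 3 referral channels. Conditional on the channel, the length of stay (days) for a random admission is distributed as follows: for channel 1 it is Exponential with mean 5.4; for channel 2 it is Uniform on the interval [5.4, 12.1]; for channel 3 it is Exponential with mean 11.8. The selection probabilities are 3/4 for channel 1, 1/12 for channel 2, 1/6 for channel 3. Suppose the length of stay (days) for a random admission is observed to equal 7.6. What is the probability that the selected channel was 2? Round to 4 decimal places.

0.2310

Likelihoods f(7.6 | ·): 1: 0.0453291; 2: 0.149254; 3: 0.0445044.
Posterior ∝ prior × likelihood. Numerator for 2: 0.0833333·0.149254 = 0.0124378.
Normalizing constant: 0.75·0.0453291 + 0.0833333·0.149254 + 0.166667·0.0445044 = 0.053852.
P(2 | observation) = 0.0124378 / 0.053852 = 0.230963.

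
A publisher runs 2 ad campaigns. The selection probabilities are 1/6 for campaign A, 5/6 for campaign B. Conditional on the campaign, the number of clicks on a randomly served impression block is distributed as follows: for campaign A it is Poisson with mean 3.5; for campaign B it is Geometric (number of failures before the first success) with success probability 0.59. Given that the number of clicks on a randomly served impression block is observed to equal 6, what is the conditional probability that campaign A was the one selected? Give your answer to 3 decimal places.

Likelihoods P(X=6 | ·): A: 0.0770983; B: 0.00280256.
Posterior ∝ prior × likelihood. Numerator for A: 0.166667·0.0770983 = 0.0128497.
Normalizing constant: 0.166667·0.0770983 + 0.833333·0.00280256 = 0.0151852.
P(A | observation) = 0.0128497 / 0.0151852 = 0.846201.

0.846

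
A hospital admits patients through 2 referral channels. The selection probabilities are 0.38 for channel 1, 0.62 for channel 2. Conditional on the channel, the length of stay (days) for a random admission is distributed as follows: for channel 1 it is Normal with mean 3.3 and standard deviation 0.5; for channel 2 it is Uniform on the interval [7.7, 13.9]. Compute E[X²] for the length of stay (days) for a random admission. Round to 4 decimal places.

For each component E[X²] = Var + (mean)², giving 1: 11.14; 2: 119.843.
Overall E[X²] = 0.38·11.14 + 0.62·119.843 = 78.5361.

78.5361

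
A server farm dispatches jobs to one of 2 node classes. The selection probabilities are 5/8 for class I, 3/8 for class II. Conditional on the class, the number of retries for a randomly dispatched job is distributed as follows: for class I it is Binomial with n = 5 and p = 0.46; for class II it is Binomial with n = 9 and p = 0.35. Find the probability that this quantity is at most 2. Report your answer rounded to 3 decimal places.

Conditional on each class, P(X ≤ 2): I: 0.574681; II: 0.337273.
By total probability, P(X ≤ 2) = 0.625·0.574681 + 0.375·0.337273 = 0.485653.

0.486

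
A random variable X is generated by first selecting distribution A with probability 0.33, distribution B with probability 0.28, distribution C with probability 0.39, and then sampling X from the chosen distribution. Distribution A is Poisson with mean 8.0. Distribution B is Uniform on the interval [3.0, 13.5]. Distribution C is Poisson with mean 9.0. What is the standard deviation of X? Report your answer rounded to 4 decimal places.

Per component, A: μ=8, E[X²]=72; B: μ=8.25, E[X²]=77.25; C: μ=9, E[X²]=90.
E[X] = 0.33·8 + 0.28·8.25 + 0.39·9 = 8.46.
E[X²] = 0.33·72 + 0.28·77.25 + 0.39·90 = 80.49.
Var(X) = E[X²] − (E[X])² = 80.49 − 71.5716 = 8.9184.
SD(X) = √8.9184 = 2.98637.

2.9864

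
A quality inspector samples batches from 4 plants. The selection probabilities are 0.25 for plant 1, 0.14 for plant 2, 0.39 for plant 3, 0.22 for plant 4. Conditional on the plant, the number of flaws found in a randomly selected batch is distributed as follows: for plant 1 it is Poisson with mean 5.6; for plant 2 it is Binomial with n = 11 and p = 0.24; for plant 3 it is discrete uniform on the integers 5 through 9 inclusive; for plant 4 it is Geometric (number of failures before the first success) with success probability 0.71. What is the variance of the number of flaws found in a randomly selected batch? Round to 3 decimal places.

Per component, 1: μ=5.6, E[X²]=36.96; 2: μ=2.64, E[X²]=8.976; 3: μ=7, E[X²]=51; 4: μ=0.408451, E[X²]=0.742115.
E[X] = 0.25·5.6 + 0.14·2.64 + 0.39·7 + 0.22·0.408451 = 4.58946.
E[X²] = 0.25·36.96 + 0.14·8.976 + 0.39·51 + 0.22·0.742115 = 30.5499.
Var(X) = E[X²] − (E[X])² = 30.5499 − 21.0631 = 9.48677.

9.487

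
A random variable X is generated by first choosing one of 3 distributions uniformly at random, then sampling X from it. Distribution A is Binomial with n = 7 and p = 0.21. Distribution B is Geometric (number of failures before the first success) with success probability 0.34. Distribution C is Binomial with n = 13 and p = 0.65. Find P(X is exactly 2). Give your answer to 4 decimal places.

Conditional on each component, P(X = 2): A: 0.284966; B: 0.148104; C: 0.000318178.
By total probability, P(X = 2) = 0.333333·0.284966 + 0.333333·0.148104 + 0.333333·0.000318178 = 0.144463.

0.1445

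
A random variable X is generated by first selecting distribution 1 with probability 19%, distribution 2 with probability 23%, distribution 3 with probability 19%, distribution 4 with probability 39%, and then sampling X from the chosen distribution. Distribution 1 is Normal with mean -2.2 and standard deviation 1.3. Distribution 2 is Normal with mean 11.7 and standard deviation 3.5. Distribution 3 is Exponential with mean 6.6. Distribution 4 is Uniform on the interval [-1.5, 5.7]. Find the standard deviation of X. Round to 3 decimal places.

Per component, 1: μ=-2.2, E[X²]=6.53; 2: μ=11.7, E[X²]=149.14; 3: μ=6.6, E[X²]=87.12; 4: μ=2.1, E[X²]=8.73.
E[X] = 0.19·-2.2 + 0.23·11.7 + 0.19·6.6 + 0.39·2.1 = 4.346.
E[X²] = 0.19·6.53 + 0.23·149.14 + 0.19·87.12 + 0.39·8.73 = 55.5004.
Var(X) = E[X²] − (E[X])² = 55.5004 − 18.8877 = 36.6127.
SD(X) = √36.6127 = 6.05084.

6.051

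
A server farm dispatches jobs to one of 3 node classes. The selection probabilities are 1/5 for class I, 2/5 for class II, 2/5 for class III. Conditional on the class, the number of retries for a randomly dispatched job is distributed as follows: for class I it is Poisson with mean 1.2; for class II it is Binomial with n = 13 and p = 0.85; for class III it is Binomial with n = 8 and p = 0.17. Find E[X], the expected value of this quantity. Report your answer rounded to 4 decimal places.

5.2040

Component means — I: 1.2; II: 11.05; III: 1.36.
E[X] = 0.2·1.2 + 0.4·11.05 + 0.4·1.36 = 5.204.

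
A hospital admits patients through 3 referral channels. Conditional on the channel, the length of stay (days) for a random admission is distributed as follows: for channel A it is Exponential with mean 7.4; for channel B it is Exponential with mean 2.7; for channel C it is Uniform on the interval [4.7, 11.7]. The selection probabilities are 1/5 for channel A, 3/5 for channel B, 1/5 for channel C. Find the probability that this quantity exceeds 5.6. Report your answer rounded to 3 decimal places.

0.344

Conditional on each channel, P(X > 5.6): A: 0.469186; B: 0.125673; C: 0.871429.
By total probability, P(X > 5.6) = 0.2·0.469186 + 0.6·0.125673 + 0.2·0.871429 = 0.343526.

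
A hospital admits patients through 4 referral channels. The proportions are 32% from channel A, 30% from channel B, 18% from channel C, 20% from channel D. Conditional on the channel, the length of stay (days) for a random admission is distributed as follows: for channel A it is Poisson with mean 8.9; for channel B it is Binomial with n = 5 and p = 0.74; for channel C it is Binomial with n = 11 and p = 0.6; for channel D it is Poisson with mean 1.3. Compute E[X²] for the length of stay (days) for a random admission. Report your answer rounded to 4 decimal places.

41.5048

For each component E[X²] = Var + (mean)², giving A: 88.11; B: 14.652; C: 46.2; D: 2.99.
Overall E[X²] = 0.32·88.11 + 0.3·14.652 + 0.18·46.2 + 0.2·2.99 = 41.5048.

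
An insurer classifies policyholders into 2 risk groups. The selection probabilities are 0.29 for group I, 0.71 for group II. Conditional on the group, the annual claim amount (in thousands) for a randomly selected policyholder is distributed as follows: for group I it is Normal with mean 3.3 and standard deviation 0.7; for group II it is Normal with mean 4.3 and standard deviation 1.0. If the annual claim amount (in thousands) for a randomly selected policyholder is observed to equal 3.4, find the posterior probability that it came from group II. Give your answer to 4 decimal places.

0.5359

Likelihoods f(3.4 | ·): I: 0.564132; II: 0.266085.
Posterior ∝ prior × likelihood. Numerator for II: 0.71·0.266085 = 0.188921.
Normalizing constant: 0.29·0.564132 + 0.71·0.266085 = 0.352519.
P(II | observation) = 0.188921 / 0.352519 = 0.535916.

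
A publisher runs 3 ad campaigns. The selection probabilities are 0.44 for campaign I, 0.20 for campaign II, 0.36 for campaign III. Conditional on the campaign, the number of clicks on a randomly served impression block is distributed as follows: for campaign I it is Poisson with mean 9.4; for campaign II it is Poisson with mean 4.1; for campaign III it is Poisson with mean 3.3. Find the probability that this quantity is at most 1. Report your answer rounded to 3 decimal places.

Conditional on each campaign, P(X ≤ 1): I: 0.00086033; II: 0.0845206; III: 0.158598.
By total probability, P(X ≤ 1) = 0.44·0.00086033 + 0.2·0.0845206 + 0.36·0.158598 = 0.0743778.

0.074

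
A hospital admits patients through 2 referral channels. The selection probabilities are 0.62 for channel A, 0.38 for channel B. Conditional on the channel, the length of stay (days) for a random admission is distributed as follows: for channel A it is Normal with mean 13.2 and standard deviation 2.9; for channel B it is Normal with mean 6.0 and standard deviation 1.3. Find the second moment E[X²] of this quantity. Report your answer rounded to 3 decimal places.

127.565

For each component E[X²] = Var + (mean)², giving A: 182.65; B: 37.69.
Overall E[X²] = 0.62·182.65 + 0.38·37.69 = 127.565.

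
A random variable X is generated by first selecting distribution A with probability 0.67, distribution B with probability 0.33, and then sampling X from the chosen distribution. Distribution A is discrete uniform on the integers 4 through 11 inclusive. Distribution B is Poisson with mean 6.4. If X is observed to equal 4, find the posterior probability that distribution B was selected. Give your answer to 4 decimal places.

Likelihoods P(X=4 | ·): A: 0.125; B: 0.116151.
Posterior ∝ prior × likelihood. Numerator for B: 0.33·0.116151 = 0.0383299.
Normalizing constant: 0.67·0.125 + 0.33·0.116151 = 0.12208.
P(B | observation) = 0.0383299 / 0.12208 = 0.313974.

0.3140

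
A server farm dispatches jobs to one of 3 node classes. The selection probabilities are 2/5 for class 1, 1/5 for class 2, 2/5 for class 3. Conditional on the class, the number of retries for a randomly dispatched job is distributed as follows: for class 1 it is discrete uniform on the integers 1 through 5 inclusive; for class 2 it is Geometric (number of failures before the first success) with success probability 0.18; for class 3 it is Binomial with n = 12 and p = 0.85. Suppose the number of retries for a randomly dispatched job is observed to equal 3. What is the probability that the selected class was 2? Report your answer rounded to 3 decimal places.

0.199

Likelihoods P(X=3 | ·): 1: 0.2; 2: 0.0992462; 3: 5.19399e-06.
Posterior ∝ prior × likelihood. Numerator for 2: 0.2·0.0992462 = 0.0198492.
Normalizing constant: 0.4·0.2 + 0.2·0.0992462 + 0.4·5.19399e-06 = 0.0998513.
P(2 | observation) = 0.0198492 / 0.0998513 = 0.198788.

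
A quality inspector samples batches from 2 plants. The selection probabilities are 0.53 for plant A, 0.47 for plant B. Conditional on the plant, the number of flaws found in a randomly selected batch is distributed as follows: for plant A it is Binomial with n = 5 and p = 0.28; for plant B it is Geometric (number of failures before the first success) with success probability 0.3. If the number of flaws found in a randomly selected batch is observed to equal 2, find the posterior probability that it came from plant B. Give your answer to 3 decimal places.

0.308

Likelihoods P(X=2 | ·): A: 0.292626; B: 0.147.
Posterior ∝ prior × likelihood. Numerator for B: 0.47·0.147 = 0.06909.
Normalizing constant: 0.53·0.292626 + 0.47·0.147 = 0.224182.
P(B | observation) = 0.06909 / 0.224182 = 0.308187.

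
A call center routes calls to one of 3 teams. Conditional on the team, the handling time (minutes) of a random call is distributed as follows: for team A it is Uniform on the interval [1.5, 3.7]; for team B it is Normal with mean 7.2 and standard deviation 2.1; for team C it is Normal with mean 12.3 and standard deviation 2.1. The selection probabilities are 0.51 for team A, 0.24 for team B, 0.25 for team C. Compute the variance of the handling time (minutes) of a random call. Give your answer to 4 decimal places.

18.5137

Per component, A: μ=2.6, E[X²]=7.16333; B: μ=7.2, E[X²]=56.25; C: μ=12.3, E[X²]=155.7.
E[X] = 0.51·2.6 + 0.24·7.2 + 0.25·12.3 = 6.129.
E[X²] = 0.51·7.16333 + 0.24·56.25 + 0.25·155.7 = 56.0783.
Var(X) = E[X²] − (E[X])² = 56.0783 − 37.5646 = 18.5137.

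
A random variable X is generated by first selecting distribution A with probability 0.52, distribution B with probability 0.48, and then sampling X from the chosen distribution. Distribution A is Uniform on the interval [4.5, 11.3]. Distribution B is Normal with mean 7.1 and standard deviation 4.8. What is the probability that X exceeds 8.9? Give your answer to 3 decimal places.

0.353

Conditional on each component, P(X > 8.9): A: 0.352941; B: 0.35383.
By total probability, P(X > 8.9) = 0.52·0.352941 + 0.48·0.35383 = 0.353368.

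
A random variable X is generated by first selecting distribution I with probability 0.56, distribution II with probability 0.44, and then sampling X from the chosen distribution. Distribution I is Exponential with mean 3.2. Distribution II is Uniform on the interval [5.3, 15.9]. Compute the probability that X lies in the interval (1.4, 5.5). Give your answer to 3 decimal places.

0.269

Conditional on each component, P(1.4 < X < 5.5): I: 0.466358; II: 0.0188679.
By total probability, P(1.4 < X < 5.5) = 0.56·0.466358 + 0.44·0.0188679 = 0.269463.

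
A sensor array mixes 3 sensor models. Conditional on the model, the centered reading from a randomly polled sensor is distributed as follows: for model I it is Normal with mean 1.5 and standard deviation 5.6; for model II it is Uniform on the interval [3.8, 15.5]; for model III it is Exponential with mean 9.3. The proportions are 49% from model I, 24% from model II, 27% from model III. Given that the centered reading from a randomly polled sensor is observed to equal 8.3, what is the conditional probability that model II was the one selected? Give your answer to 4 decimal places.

Likelihoods f(8.3 | ·): I: 0.0340832; II: 0.0854701; III: 0.0440475.
Posterior ∝ prior × likelihood. Numerator for II: 0.24·0.0854701 = 0.0205128.
Normalizing constant: 0.49·0.0340832 + 0.24·0.0854701 + 0.27·0.0440475 = 0.0491064.
P(II | observation) = 0.0205128 / 0.0491064 = 0.417722.

0.4177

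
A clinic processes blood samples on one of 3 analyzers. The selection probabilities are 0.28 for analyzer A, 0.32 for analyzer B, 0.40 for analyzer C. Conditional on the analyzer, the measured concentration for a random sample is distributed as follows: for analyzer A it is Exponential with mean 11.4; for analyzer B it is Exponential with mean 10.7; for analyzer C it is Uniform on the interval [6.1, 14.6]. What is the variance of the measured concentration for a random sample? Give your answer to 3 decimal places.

75.617

Per component, A: μ=11.4, E[X²]=259.92; B: μ=10.7, E[X²]=228.98; C: μ=10.35, E[X²]=113.143.
E[X] = 0.28·11.4 + 0.32·10.7 + 0.4·10.35 = 10.756.
E[X²] = 0.28·259.92 + 0.32·228.98 + 0.4·113.143 = 191.309.
Var(X) = E[X²] − (E[X])² = 191.309 − 115.692 = 75.617.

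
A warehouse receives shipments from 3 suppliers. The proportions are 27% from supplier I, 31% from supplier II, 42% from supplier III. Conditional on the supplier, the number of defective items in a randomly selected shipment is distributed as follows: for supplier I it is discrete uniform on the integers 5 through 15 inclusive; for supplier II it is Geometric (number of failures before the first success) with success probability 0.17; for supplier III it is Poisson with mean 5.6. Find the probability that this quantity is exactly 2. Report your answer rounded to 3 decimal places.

0.061

Conditional on each supplier, P(X = 2): I: 0; II: 0.117113; III: 0.0579825.
By total probability, P(X = 2) = 0.27·0 + 0.31·0.117113 + 0.42·0.0579825 = 0.0606577.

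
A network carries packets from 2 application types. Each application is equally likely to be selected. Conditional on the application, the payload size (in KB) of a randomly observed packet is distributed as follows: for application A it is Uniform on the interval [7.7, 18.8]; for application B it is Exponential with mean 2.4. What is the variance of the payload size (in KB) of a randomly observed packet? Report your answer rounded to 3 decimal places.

37.444

Per component, A: μ=13.25, E[X²]=185.83; B: μ=2.4, E[X²]=11.52.
E[X] = 0.5·13.25 + 0.5·2.4 = 7.825.
E[X²] = 0.5·185.83 + 0.5·11.52 = 98.675.
Var(X) = E[X²] − (E[X])² = 98.675 − 61.2306 = 37.4444.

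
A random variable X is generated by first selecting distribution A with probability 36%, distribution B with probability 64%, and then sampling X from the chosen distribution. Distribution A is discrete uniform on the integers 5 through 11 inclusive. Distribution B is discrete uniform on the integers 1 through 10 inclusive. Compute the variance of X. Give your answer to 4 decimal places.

8.1600

Per component, A: μ=8, E[X²]=68; B: μ=5.5, E[X²]=38.5.
E[X] = 0.36·8 + 0.64·5.5 = 6.4.
E[X²] = 0.36·68 + 0.64·38.5 = 49.12.
Var(X) = E[X²] − (E[X])² = 49.12 − 40.96 = 8.16.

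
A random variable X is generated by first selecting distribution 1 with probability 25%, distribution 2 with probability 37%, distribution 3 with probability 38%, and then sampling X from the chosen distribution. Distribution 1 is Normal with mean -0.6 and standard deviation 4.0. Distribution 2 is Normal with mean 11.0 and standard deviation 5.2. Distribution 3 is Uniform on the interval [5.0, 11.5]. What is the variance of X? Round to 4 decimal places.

Per component, 1: μ=-0.6, E[X²]=16.36; 2: μ=11, E[X²]=148.04; 3: μ=8.25, E[X²]=71.5833.
E[X] = 0.25·-0.6 + 0.37·11 + 0.38·8.25 = 7.055.
E[X²] = 0.25·16.36 + 0.37·148.04 + 0.38·71.5833 = 86.0665.
Var(X) = E[X²] − (E[X])² = 86.0665 − 49.773 = 36.2934.

36.2934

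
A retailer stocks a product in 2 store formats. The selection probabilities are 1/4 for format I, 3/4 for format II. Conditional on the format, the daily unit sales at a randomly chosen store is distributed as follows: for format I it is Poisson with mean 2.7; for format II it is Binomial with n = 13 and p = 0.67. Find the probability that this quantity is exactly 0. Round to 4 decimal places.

0.0168

Conditional on each format, P(X = 0): I: 0.0672055; II: 5.50404e-07.
By total probability, P(X = 0) = 0.25·0.0672055 + 0.75·5.50404e-07 = 0.0168018.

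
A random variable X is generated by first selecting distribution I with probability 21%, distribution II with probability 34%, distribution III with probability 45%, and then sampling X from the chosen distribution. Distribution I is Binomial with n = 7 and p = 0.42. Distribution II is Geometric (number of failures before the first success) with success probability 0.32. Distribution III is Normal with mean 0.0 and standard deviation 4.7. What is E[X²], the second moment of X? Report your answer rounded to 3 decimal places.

For each component E[X²] = Var + (mean)², giving I: 10.3488; II: 11.1562; III: 22.09.
Overall E[X²] = 0.21·10.3488 + 0.34·11.1562 + 0.45·22.09 = 15.9069.

15.907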